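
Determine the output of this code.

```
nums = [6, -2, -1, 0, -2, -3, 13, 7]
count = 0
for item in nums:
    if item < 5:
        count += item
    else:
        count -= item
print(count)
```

-34

item=6: not <5, count = 0-6 = -6
item=-2: <5, count = (-6)+(-2) = -8
item=-1: <5, count = (-8)+(-1) = -9
item=0: <5, count = (-9)+0 = -9
item=-2: <5, count = (-9)+(-2) = -11
item=-3: <5, count = (-11)+(-3) = -14
item=13: not <5, count = (-14)-13 = -27
item=7: not <5, count = (-27)-7 = -34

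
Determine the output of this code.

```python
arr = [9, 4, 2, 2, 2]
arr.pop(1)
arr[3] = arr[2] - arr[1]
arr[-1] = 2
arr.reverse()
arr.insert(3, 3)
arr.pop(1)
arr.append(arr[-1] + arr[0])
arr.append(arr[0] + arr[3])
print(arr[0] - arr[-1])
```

-9

pop(1) removes 4 → [9, 2, 2, 2]
arr[3] = arr[2]-arr[1] = 2-2 = 0 → [9, 2, 2, 0]
arr[-1] = 2 → [9, 2, 2, 2]
reverse → [2, 2, 2, 9]
insert 3 at 3 → [2, 2, 2, 3, 9]
pop(1) removes 2 → [2, 2, 3, 9]
append arr[-1]+arr[0] = 9+2 = 11 → [2, 2, 3, 9, 11]
append arr[0]+arr[3] = 2+9 = 11 → [2, 2, 3, 9, 11, 11]
arr[0]-arr[-1] = 2-11 = -9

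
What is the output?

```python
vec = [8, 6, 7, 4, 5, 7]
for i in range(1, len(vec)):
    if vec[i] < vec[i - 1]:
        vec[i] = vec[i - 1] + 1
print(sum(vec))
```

63

i=1: 6<8, vec[1] = 8+1 = 9 → [8, 9, 7, 4, 5, 7]
i=2: 7<9, vec[2] = 9+1 = 10 → [8, 9, 10, 4, 5, 7]
i=3: 4<10, vec[3] = 10+1 = 11 → [8, 9, 10, 11, 5, 7]
i=4: 5<11, vec[4] = 11+1 = 12 → [8, 9, 10, 11, 12, 7]
i=5: 7<12, vec[5] = 12+1 = 13 → [8, 9, 10, 11, 12, 13]
sum = 63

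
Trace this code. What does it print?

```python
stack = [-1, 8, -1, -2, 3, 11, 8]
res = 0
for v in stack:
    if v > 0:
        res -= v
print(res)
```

-30

v=-1: not >0
v=8: >0, res = 0-8 = -8
v=-1: not >0
v=-2: not >0
v=3: >0, res = (-8)-3 = -11
v=11: >0, res = (-11)-11 = -22
v=8: >0, res = (-22)-8 = -30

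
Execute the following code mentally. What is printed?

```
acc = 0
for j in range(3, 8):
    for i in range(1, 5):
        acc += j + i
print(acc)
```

j=3,i=1: acc = 0+4 = 4
j=3,i=2: acc = 4+5 = 9
j=3,i=3: acc = 9+6 = 15
j=3,i=4: acc = 15+7 = 22
j=4,i=1: acc = 22+5 = 27
j=4,i=2: acc = 27+6 = 33
j=4,i=3: acc = 33+7 = 40
j=4,i=4: acc = 40+8 = 48
j=5,i=1: acc = 48+6 = 54
j=5,i=2: acc = 54+7 = 61
j=5,i=3: acc = 61+8 = 69
j=5,i=4: acc = 69+9 = 78
j=6,i=1: acc = 78+7 = 85
j=6,i=2: acc = 85+8 = 93
j=6,i=3: acc = 93+9 = 102
j=6,i=4: acc = 102+10 = 112
j=7,i=1: acc = 112+8 = 120
j=7,i=2: acc = 120+9 = 129
j=7,i=3: acc = 129+10 = 139
j=7,i=4: acc = 139+11 = 150

150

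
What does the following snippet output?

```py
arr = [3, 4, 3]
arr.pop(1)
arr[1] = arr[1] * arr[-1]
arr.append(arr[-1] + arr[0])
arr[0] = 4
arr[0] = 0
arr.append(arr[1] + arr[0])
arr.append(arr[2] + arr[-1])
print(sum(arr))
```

pop(1) removes 4 → [3, 3]
arr[1] = arr[1]*arr[-1] = 3*3 = 9 → [3, 9]
append arr[-1]+arr[0] = 9+3 = 12 → [3, 9, 12]
arr[0] = 4 → [4, 9, 12]
arr[0] = 0 → [0, 9, 12]
append arr[1]+arr[0] = 9+0 = 9 → [0, 9, 12, 9]
append arr[2]+arr[-1] = 12+9 = 21 → [0, 9, 12, 9, 21]
sum = 51

51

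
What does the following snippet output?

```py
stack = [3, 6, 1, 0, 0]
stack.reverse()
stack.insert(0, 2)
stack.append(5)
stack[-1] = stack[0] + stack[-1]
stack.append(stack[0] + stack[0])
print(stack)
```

reverse → [0, 0, 1, 6, 3]
insert 2 at 0 → [2, 0, 0, 1, 6, 3]
append 5 → [2, 0, 0, 1, 6, 3, 5]
stack[-1] = stack[0]+stack[-1] = 2+5 = 7 → [2, 0, 0, 1, 6, 3, 7]
append stack[0]+stack[0] = 2+2 = 4 → [2, 0, 0, 1, 6, 3, 7, 4]

[2, 0, 0, 1, 6, 3, 7, 4]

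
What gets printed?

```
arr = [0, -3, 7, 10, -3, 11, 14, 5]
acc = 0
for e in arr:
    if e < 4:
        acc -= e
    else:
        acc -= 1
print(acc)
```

1

e=0: <4, acc = 0-0 = 0
e=-3: <4, acc = 0-(-3) = 3
e=7: not <4, acc = 3-1 = 2
e=10: not <4, acc = 2-1 = 1
e=-3: <4, acc = 1-(-3) = 4
e=11: not <4, acc = 4-1 = 3
e=14: not <4, acc = 3-1 = 2
e=5: not <4, acc = 2-1 = 1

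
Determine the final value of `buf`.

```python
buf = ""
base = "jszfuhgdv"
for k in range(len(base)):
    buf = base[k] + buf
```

'vdghufzsj'

k=0: prepend 'j' → 'j'
k=1: prepend 's' → 'sj'
k=2: prepend 'z' → 'zsj'
k=3: prepend 'f' → 'fzsj'
k=4: prepend 'u' → 'ufzsj'
k=5: prepend 'h' → 'hufzsj'
k=6: prepend 'g' → 'ghufzsj'
k=7: prepend 'd' → 'dghufzsj'
k=8: prepend 'v' → 'vdghufzsj'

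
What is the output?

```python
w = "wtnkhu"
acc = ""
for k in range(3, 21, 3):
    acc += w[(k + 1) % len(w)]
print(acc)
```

k=3: add w[4]='h' → 'h'
k=6: add w[1]='t' → 'ht'
k=9: add w[4]='h' → 'hth'
k=12: add w[1]='t' → 'htht'
k=15: add w[4]='h' → 'hthth'
k=18: add w[1]='t' → 'hththt'

hththt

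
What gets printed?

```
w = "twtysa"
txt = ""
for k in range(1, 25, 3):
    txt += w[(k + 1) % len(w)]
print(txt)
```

tatatata

k=1: add w[2]='t' → 't'
k=4: add w[5]='a' → 'ta'
k=7: add w[2]='t' → 'tat'
k=10: add w[5]='a' → 'tata'
k=13: add w[2]='t' → 'tatat'
k=16: add w[5]='a' → 'tatata'
k=19: add w[2]='t' → 'tatatat'
k=22: add w[5]='a' → 'tatatata'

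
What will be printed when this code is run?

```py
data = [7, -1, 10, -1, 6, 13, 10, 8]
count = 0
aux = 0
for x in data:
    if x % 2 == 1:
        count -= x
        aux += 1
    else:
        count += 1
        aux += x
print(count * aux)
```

x=7: odd, count = 0-7 = -7; aux=1
x=-1: odd, count = (-7)-(-1) = -6; aux=2
x=10: not odd, count = (-6)+1 = -5; aux=12
x=-1: odd, count = (-5)-(-1) = -4; aux=13
x=6: not odd, count = (-4)+1 = -3; aux=19
x=13: odd, count = (-3)-13 = -16; aux=20
x=10: not odd, count = (-16)+1 = -15; aux=30
x=8: not odd, count = (-15)+1 = -14; aux=38
count*aux = (-14)*38 = -532

-532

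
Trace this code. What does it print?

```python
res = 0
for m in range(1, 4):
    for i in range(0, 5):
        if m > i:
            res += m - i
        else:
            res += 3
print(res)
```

37

m=1,i=0: 1>0, res = 0+1 = 1
m=1,i=1: not 1>1, res = 1+3 = 4
m=1,i=2: not 1>2, res = 4+3 = 7
m=1,i=3: not 1>3, res = 7+3 = 10
m=1,i=4: not 1>4, res = 10+3 = 13
m=2,i=0: 2>0, res = 13+2 = 15
m=2,i=1: 2>1, res = 15+1 = 16
m=2,i=2: not 2>2, res = 16+3 = 19
m=2,i=3: not 2>3, res = 19+3 = 22
m=2,i=4: not 2>4, res = 22+3 = 25
m=3,i=0: 3>0, res = 25+3 = 28
m=3,i=1: 3>1, res = 28+2 = 30
m=3,i=2: 3>2, res = 30+1 = 31
m=3,i=3: not 3>3, res = 31+3 = 34
m=3,i=4: not 3>4, res = 34+3 = 37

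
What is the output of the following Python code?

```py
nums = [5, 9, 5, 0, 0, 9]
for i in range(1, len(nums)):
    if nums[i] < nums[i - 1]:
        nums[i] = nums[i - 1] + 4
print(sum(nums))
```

i=1: 9>=5, unchanged → [5, 9, 5, 0, 0, 9]
i=2: 5<9, nums[2] = 9+4 = 13 → [5, 9, 13, 0, 0, 9]
i=3: 0<13, nums[3] = 13+4 = 17 → [5, 9, 13, 17, 0, 9]
i=4: 0<17, nums[4] = 17+4 = 21 → [5, 9, 13, 17, 21, 9]
i=5: 9<21, nums[5] = 21+4 = 25 → [5, 9, 13, 17, 21, 25]
sum = 90

90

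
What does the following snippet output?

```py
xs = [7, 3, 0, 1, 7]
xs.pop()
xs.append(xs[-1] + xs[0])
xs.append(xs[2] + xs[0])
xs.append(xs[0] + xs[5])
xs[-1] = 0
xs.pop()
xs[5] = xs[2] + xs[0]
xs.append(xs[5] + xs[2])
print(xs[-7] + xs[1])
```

pop() removes 7 → [7, 3, 0, 1]
append xs[-1]+xs[0] = 1+7 = 8 → [7, 3, 0, 1, 8]
append xs[2]+xs[0] = 0+7 = 7 → [7, 3, 0, 1, 8, 7]
append xs[0]+xs[5] = 7+7 = 14 → [7, 3, 0, 1, 8, 7, 14]
xs[-1] = 0 → [7, 3, 0, 1, 8, 7, 0]
pop() removes 0 → [7, 3, 0, 1, 8, 7]
xs[5] = xs[2]+xs[0] = 0+7 = 7 → [7, 3, 0, 1, 8, 7]
append xs[5]+xs[2] = 7+0 = 7 → [7, 3, 0, 1, 8, 7, 7]
xs[-7]+xs[1] = 7+3 = 10

10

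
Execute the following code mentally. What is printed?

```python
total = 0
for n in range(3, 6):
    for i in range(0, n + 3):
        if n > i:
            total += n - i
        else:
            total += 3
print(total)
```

58

n=3,i=0: 3>0, total = 0+3 = 3
n=3,i=1: 3>1, total = 3+2 = 5
n=3,i=2: 3>2, total = 5+1 = 6
n=3,i=3: not 3>3, total = 6+3 = 9
n=3,i=4: not 3>4, total = 9+3 = 12
n=3,i=5: not 3>5, total = 12+3 = 15
n=4,i=0: 4>0, total = 15+4 = 19
n=4,i=1: 4>1, total = 19+3 = 22
n=4,i=2: 4>2, total = 22+2 = 24
n=4,i=3: 4>3, total = 24+1 = 25
n=4,i=4: not 4>4, total = 25+3 = 28
n=4,i=5: not 4>5, total = 28+3 = 31
n=4,i=6: not 4>6, total = 31+3 = 34
n=5,i=0: 5>0, total = 34+5 = 39
n=5,i=1: 5>1, total = 39+4 = 43
n=5,i=2: 5>2, total = 43+3 = 46
n=5,i=3: 5>3, total = 46+2 = 48
n=5,i=4: 5>4, total = 48+1 = 49
n=5,i=5: not 5>5, total = 49+3 = 52
n=5,i=6: not 5>6, total = 52+3 = 55
n=5,i=7: not 5>7, total = 55+3 = 58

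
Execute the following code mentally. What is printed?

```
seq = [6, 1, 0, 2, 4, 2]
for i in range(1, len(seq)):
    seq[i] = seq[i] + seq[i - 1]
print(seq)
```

[6, 7, 7, 9, 13, 15]

i=1: seq[1] = 1+6 = 7 → [6, 7, 0, 2, 4, 2]
i=2: seq[2] = 0+7 = 7 → [6, 7, 7, 2, 4, 2]
i=3: seq[3] = 2+7 = 9 → [6, 7, 7, 9, 4, 2]
i=4: seq[4] = 4+9 = 13 → [6, 7, 7, 9, 13, 2]
i=5: seq[5] = 2+13 = 15 → [6, 7, 7, 9, 13, 15]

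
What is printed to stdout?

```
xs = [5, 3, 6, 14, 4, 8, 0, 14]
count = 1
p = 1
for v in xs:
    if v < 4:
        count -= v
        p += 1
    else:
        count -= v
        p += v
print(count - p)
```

-107

v=5: not <4, count = 1-5 = -4; p=6
v=3: <4, count = (-4)-3 = -7; p=7
v=6: not <4, count = (-7)-6 = -13; p=13
v=14: not <4, count = (-13)-14 = -27; p=27
v=4: not <4, count = (-27)-4 = -31; p=31
v=8: not <4, count = (-31)-8 = -39; p=39
v=0: <4, count = (-39)-0 = -39; p=40
v=14: not <4, count = (-39)-14 = -53; p=54
count-p = (-53)-54 = -107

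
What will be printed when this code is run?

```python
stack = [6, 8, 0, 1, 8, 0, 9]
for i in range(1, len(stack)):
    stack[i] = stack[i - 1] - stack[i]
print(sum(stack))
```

i=1: stack[1] = 6-8 = -2 → [6, -2, 0, 1, 8, 0, 9]
i=2: stack[2] = (-2)-0 = -2 → [6, -2, -2, 1, 8, 0, 9]
i=3: stack[3] = (-2)-1 = -3 → [6, -2, -2, -3, 8, 0, 9]
i=4: stack[4] = (-3)-8 = -11 → [6, -2, -2, -3, -11, 0, 9]
i=5: stack[5] = (-11)-0 = -11 → [6, -2, -2, -3, -11, -11, 9]
i=6: stack[6] = (-11)-9 = -20 → [6, -2, -2, -3, -11, -11, -20]
sum = -43

-43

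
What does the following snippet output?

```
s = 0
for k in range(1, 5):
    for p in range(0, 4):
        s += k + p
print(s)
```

k=1,p=0: s = 0+1 = 1
k=1,p=1: s = 1+2 = 3
k=1,p=2: s = 3+3 = 6
k=1,p=3: s = 6+4 = 10
k=2,p=0: s = 10+2 = 12
k=2,p=1: s = 12+3 = 15
k=2,p=2: s = 15+4 = 19
k=2,p=3: s = 19+5 = 24
k=3,p=0: s = 24+3 = 27
k=3,p=1: s = 27+4 = 31
k=3,p=2: s = 31+5 = 36
k=3,p=3: s = 36+6 = 42
k=4,p=0: s = 42+4 = 46
k=4,p=1: s = 46+5 = 51
k=4,p=2: s = 51+6 = 57
k=4,p=3: s = 57+7 = 64

64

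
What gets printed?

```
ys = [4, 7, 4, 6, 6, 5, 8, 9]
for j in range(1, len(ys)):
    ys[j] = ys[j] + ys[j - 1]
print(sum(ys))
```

199

j=1: ys[1] = 7+4 = 11 → [4, 11, 4, 6, 6, 5, 8, 9]
j=2: ys[2] = 4+11 = 15 → [4, 11, 15, 6, 6, 5, 8, 9]
j=3: ys[3] = 6+15 = 21 → [4, 11, 15, 21, 6, 5, 8, 9]
j=4: ys[4] = 6+21 = 27 → [4, 11, 15, 21, 27, 5, 8, 9]
j=5: ys[5] = 5+27 = 32 → [4, 11, 15, 21, 27, 32, 8, 9]
j=6: ys[6] = 8+32 = 40 → [4, 11, 15, 21, 27, 32, 40, 9]
j=7: ys[7] = 9+40 = 49 → [4, 11, 15, 21, 27, 32, 40, 49]
sum = 199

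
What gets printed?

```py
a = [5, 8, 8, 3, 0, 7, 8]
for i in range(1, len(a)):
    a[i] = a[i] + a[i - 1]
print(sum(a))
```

157

i=1: a[1] = 8+5 = 13 → [5, 13, 8, 3, 0, 7, 8]
i=2: a[2] = 8+13 = 21 → [5, 13, 21, 3, 0, 7, 8]
i=3: a[3] = 3+21 = 24 → [5, 13, 21, 24, 0, 7, 8]
i=4: a[4] = 0+24 = 24 → [5, 13, 21, 24, 24, 7, 8]
i=5: a[5] = 7+24 = 31 → [5, 13, 21, 24, 24, 31, 8]
i=6: a[6] = 8+31 = 39 → [5, 13, 21, 24, 24, 31, 39]
sum = 157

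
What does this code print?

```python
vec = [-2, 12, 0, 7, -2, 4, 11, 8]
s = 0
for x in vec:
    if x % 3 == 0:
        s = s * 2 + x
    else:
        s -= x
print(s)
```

x=-2: not %3==0, s = 0-(-2) = 2
x=12: %3==0, s = 2*2+12 = 16
x=0: %3==0, s = 16*2+0 = 32
x=7: not %3==0, s = 32-7 = 25
x=-2: not %3==0, s = 25-(-2) = 27
x=4: not %3==0, s = 27-4 = 23
x=11: not %3==0, s = 23-11 = 12
x=8: not %3==0, s = 12-8 = 4

4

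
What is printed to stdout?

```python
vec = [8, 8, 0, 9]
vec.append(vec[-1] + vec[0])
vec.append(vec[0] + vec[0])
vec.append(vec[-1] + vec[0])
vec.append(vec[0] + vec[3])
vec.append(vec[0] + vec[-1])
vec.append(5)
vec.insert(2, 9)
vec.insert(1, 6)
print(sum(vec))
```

append vec[-1]+vec[0] = 9+8 = 17 → [8, 8, 0, 9, 17]
append vec[0]+vec[0] = 8+8 = 16 → [8, 8, 0, 9, 17, 16]
append vec[-1]+vec[0] = 16+8 = 24 → [8, 8, 0, 9, 17, 16, 24]
append vec[0]+vec[3] = 8+9 = 17 → [8, 8, 0, 9, 17, 16, 24, 17]
append vec[0]+vec[-1] = 8+17 = 25 → [8, 8, 0, 9, 17, 16, 24, 17, 25]
append 5 → [8, 8, 0, 9, 17, 16, 24, 17, 25, 5]
insert 9 at 2 → [8, 8, 9, 0, 9, 17, 16, 24, 17, 25, 5]
insert 6 at 1 → [8, 6, 8, 9, 0, 9, 17, 16, 24, 17, 25, 5]
sum = 144

144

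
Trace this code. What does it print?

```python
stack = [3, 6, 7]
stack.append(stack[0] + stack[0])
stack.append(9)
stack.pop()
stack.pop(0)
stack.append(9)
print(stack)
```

append stack[0]+stack[0] = 3+3 = 6 → [3, 6, 7, 6]
append 9 → [3, 6, 7, 6, 9]
pop() removes 9 → [3, 6, 7, 6]
pop(0) removes 3 → [6, 7, 6]
append 9 → [6, 7, 6, 9]

[6, 7, 6, 9]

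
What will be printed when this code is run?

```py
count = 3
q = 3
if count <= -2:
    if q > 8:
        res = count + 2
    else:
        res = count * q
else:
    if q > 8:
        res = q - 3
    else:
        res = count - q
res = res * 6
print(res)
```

0

count=3, q=3
count <= -2 is False; q > 8 is False
→ res = count - q = 0
res = 0*6 = 0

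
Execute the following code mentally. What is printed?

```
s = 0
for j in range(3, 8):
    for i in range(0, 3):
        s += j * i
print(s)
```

j=3,i=0: s = 0+0 = 0
j=3,i=1: s = 0+3 = 3
j=3,i=2: s = 3+6 = 9
j=4,i=0: s = 9+0 = 9
j=4,i=1: s = 9+4 = 13
j=4,i=2: s = 13+8 = 21
j=5,i=0: s = 21+0 = 21
j=5,i=1: s = 21+5 = 26
j=5,i=2: s = 26+10 = 36
j=6,i=0: s = 36+0 = 36
j=6,i=1: s = 36+6 = 42
j=6,i=2: s = 42+12 = 54
j=7,i=0: s = 54+0 = 54
j=7,i=1: s = 54+7 = 61
j=7,i=2: s = 61+14 = 75

75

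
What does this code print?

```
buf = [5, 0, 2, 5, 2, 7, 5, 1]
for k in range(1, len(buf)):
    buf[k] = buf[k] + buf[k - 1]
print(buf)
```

[5, 5, 7, 12, 14, 21, 26, 27]

k=1: buf[1] = 0+5 = 5 → [5, 5, 2, 5, 2, 7, 5, 1]
k=2: buf[2] = 2+5 = 7 → [5, 5, 7, 5, 2, 7, 5, 1]
k=3: buf[3] = 5+7 = 12 → [5, 5, 7, 12, 2, 7, 5, 1]
k=4: buf[4] = 2+12 = 14 → [5, 5, 7, 12, 14, 7, 5, 1]
k=5: buf[5] = 7+14 = 21 → [5, 5, 7, 12, 14, 21, 5, 1]
k=6: buf[6] = 5+21 = 26 → [5, 5, 7, 12, 14, 21, 26, 1]
k=7: buf[7] = 1+26 = 27 → [5, 5, 7, 12, 14, 21, 26, 27]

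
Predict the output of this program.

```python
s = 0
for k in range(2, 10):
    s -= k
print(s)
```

k=2: s = 0-2 = -2
k=3: s = (-2)-3 = -5
k=4: s = (-5)-4 = -9
k=5: s = (-9)-5 = -14
k=6: s = (-14)-6 = -20
k=7: s = (-20)-7 = -27
k=8: s = (-27)-8 = -35
k=9: s = (-35)-9 = -44

-44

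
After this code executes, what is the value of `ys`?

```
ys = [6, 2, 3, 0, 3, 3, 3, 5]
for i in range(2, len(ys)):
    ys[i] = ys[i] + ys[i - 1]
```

[6, 2, 5, 5, 8, 11, 14, 19]

i=2: ys[2] = 3+2 = 5 → [6, 2, 5, 0, 3, 3, 3, 5]
i=3: ys[3] = 0+5 = 5 → [6, 2, 5, 5, 3, 3, 3, 5]
i=4: ys[4] = 3+5 = 8 → [6, 2, 5, 5, 8, 3, 3, 5]
i=5: ys[5] = 3+8 = 11 → [6, 2, 5, 5, 8, 11, 3, 5]
i=6: ys[6] = 3+11 = 14 → [6, 2, 5, 5, 8, 11, 14, 5]
i=7: ys[7] = 5+14 = 19 → [6, 2, 5, 5, 8, 11, 14, 19]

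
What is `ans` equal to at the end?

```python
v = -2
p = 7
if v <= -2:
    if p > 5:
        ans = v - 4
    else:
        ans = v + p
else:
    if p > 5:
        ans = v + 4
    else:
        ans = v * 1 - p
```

v=-2, p=7
v <= -2 is True; p > 5 is True
→ ans = v - 4 = -6

-6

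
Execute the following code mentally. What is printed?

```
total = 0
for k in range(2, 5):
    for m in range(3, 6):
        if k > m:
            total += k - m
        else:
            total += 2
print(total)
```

k=2,m=3: not 2>3, total = 0+2 = 2
k=2,m=4: not 2>4, total = 2+2 = 4
k=2,m=5: not 2>5, total = 4+2 = 6
k=3,m=3: not 3>3, total = 6+2 = 8
k=3,m=4: not 3>4, total = 8+2 = 10
k=3,m=5: not 3>5, total = 10+2 = 12
k=4,m=3: 4>3, total = 12+1 = 13
k=4,m=4: not 4>4, total = 13+2 = 15
k=4,m=5: not 4>5, total = 15+2 = 17

17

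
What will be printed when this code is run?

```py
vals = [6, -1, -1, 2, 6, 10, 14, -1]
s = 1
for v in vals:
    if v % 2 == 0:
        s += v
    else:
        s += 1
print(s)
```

v=6: even, s = 1+6 = 7
v=-1: not even, s = 7+1 = 8
v=-1: not even, s = 8+1 = 9
v=2: even, s = 9+2 = 11
v=6: even, s = 11+6 = 17
v=10: even, s = 17+10 = 27
v=14: even, s = 27+14 = 41
v=-1: not even, s = 41+1 = 42

42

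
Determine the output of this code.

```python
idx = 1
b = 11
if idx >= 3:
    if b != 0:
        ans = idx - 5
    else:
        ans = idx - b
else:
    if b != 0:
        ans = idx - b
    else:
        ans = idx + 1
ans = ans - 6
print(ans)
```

idx=1, b=11
idx >= 3 is False; b != 0 is True
→ ans = idx - b = -10
ans = (-10)-6 = -16

-16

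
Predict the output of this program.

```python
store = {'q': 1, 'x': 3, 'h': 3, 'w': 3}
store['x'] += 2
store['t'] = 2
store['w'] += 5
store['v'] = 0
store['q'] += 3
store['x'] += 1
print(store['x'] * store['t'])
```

12

store['x'] = 3+2 = 5 → {'q': 1, 'x': 5, 'h': 3, 'w': 3}
store['t'] = 2 → {'q': 1, 'x': 5, 'h': 3, 'w': 3, 't': 2}
store['w'] = 3+5 = 8 → {'q': 1, 'x': 5, 'h': 3, 'w': 8, 't': 2}
store['v'] = 0 → {'q': 1, 'x': 5, 'h': 3, 'w': 8, 't': 2, 'v': 0}
store['q'] = 1+3 = 4 → {'q': 4, 'x': 5, 'h': 3, 'w': 8, 't': 2, 'v': 0}
store['x'] = 5+1 = 6 → {'q': 4, 'x': 6, 'h': 3, 'w': 8, 't': 2, 'v': 0}
store['x']*store['t'] = 6*2 = 12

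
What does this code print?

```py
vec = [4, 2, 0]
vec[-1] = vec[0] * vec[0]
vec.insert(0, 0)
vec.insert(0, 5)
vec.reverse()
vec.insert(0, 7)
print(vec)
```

[7, 16, 2, 4, 0, 5]

vec[-1] = vec[0]*vec[0] = 4*4 = 16 → [4, 2, 16]
insert 0 at 0 → [0, 4, 2, 16]
insert 5 at 0 → [5, 0, 4, 2, 16]
reverse → [16, 2, 4, 0, 5]
insert 7 at 0 → [7, 16, 2, 4, 0, 5]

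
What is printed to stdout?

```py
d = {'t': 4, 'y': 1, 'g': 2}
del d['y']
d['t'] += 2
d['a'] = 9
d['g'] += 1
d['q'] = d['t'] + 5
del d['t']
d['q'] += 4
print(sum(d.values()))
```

27

del 'y' → {'t': 4, 'g': 2}
d['t'] = 4+2 = 6 → {'t': 6, 'g': 2}
d['a'] = 9 → {'t': 6, 'g': 2, 'a': 9}
d['g'] = 2+1 = 3 → {'t': 6, 'g': 3, 'a': 9}
d['q'] = d['t']+5 = 11 → {'t': 6, 'g': 3, 'a': 9, 'q': 11}
del 't' → {'g': 3, 'a': 9, 'q': 11}
d['q'] = 11+4 = 15 → {'g': 3, 'a': 9, 'q': 15}
sum of values = 27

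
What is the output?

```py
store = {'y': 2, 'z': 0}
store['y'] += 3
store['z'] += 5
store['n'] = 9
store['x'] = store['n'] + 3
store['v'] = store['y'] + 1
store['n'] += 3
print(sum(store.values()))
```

store['y'] = 2+3 = 5 → {'y': 5, 'z': 0}
store['z'] = 0+5 = 5 → {'y': 5, 'z': 5}
store['n'] = 9 → {'y': 5, 'z': 5, 'n': 9}
store['x'] = store['n']+3 = 12 → {'y': 5, 'z': 5, 'n': 9, 'x': 12}
store['v'] = store['y']+1 = 6 → {'y': 5, 'z': 5, 'n': 9, 'x': 12, 'v': 6}
store['n'] = 9+3 = 12 → {'y': 5, 'z': 5, 'n': 12, 'x': 12, 'v': 6}
sum of values = 40

40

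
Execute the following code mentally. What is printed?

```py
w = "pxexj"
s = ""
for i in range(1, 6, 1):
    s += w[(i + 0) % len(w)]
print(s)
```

xexjp

i=1: add w[1]='x' → 'x'
i=2: add w[2]='e' → 'xe'
i=3: add w[3]='x' → 'xex'
i=4: add w[4]='j' → 'xexj'
i=5: add w[0]='p' → 'xexjp'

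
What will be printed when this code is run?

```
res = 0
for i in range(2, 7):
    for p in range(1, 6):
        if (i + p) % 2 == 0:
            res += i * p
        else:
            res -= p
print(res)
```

105

i=2,p=1: odd sum, res = 0-1 = -1
i=2,p=2: even sum, res = (-1)+4 = 3
i=2,p=3: odd sum, res = 3-3 = 0
i=2,p=4: even sum, res = 0+8 = 8
i=2,p=5: odd sum, res = 8-5 = 3
i=3,p=1: even sum, res = 3+3 = 6
i=3,p=2: odd sum, res = 6-2 = 4
i=3,p=3: even sum, res = 4+9 = 13
i=3,p=4: odd sum, res = 13-4 = 9
i=3,p=5: even sum, res = 9+15 = 24
i=4,p=1: odd sum, res = 24-1 = 23
i=4,p=2: even sum, res = 23+8 = 31
i=4,p=3: odd sum, res = 31-3 = 28
i=4,p=4: even sum, res = 28+16 = 44
i=4,p=5: odd sum, res = 44-5 = 39
i=5,p=1: even sum, res = 39+5 = 44
i=5,p=2: odd sum, res = 44-2 = 42
i=5,p=3: even sum, res = 42+15 = 57
i=5,p=4: odd sum, res = 57-4 = 53
i=5,p=5: even sum, res = 53+25 = 78
i=6,p=1: odd sum, res = 78-1 = 77
i=6,p=2: even sum, res = 77+12 = 89
i=6,p=3: odd sum, res = 89-3 = 86
i=6,p=4: even sum, res = 86+24 = 110
i=6,p=5: odd sum, res = 110-5 = 105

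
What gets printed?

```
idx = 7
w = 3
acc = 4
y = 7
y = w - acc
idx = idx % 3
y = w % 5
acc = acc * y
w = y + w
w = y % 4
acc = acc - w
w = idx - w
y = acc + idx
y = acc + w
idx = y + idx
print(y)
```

y = 3-4 = -1
idx = 7%3 = 1
y = 3%5 = 3
acc = 4*3 = 12
w = 3+3 = 6
w = 3%4 = 3
acc = 12-3 = 9
w = 1-3 = -2
y = 9+1 = 10
y = 9+(-2) = 7
idx = 7+1 = 8

7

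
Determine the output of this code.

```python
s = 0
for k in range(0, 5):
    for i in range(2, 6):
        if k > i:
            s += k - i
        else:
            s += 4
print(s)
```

k=0,i=2: not 0>2, s = 0+4 = 4
k=0,i=3: not 0>3, s = 4+4 = 8
k=0,i=4: not 0>4, s = 8+4 = 12
k=0,i=5: not 0>5, s = 12+4 = 16
k=1,i=2: not 1>2, s = 16+4 = 20
k=1,i=3: not 1>3, s = 20+4 = 24
k=1,i=4: not 1>4, s = 24+4 = 28
k=1,i=5: not 1>5, s = 28+4 = 32
k=2,i=2: not 2>2, s = 32+4 = 36
k=2,i=3: not 2>3, s = 36+4 = 40
k=2,i=4: not 2>4, s = 40+4 = 44
k=2,i=5: not 2>5, s = 44+4 = 48
k=3,i=2: 3>2, s = 48+1 = 49
k=3,i=3: not 3>3, s = 49+4 = 53
k=3,i=4: not 3>4, s = 53+4 = 57
k=3,i=5: not 3>5, s = 57+4 = 61
k=4,i=2: 4>2, s = 61+2 = 63
k=4,i=3: 4>3, s = 63+1 = 64
k=4,i=4: not 4>4, s = 64+4 = 68
k=4,i=5: not 4>5, s = 68+4 = 72

72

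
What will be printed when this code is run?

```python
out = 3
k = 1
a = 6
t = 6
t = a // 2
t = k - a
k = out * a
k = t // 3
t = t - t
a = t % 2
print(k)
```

t = 6//2 = 3
t = 1-6 = -5
k = 3*6 = 18
k = (-5)//3 = -2
t = (-5)-(-5) = 0
a = 0%2 = 0

-2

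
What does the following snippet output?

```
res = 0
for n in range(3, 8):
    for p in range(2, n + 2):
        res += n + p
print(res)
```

n=3,p=2: res = 0+5 = 5
n=3,p=3: res = 5+6 = 11
n=3,p=4: res = 11+7 = 18
n=4,p=2: res = 18+6 = 24
n=4,p=3: res = 24+7 = 31
n=4,p=4: res = 31+8 = 39
n=4,p=5: res = 39+9 = 48
n=5,p=2: res = 48+7 = 55
n=5,p=3: res = 55+8 = 63
n=5,p=4: res = 63+9 = 72
n=5,p=5: res = 72+10 = 82
n=5,p=6: res = 82+11 = 93
n=6,p=2: res = 93+8 = 101
n=6,p=3: res = 101+9 = 110
n=6,p=4: res = 110+10 = 120
n=6,p=5: res = 120+11 = 131
n=6,p=6: res = 131+12 = 143
n=6,p=7: res = 143+13 = 156
n=7,p=2: res = 156+9 = 165
n=7,p=3: res = 165+10 = 175
n=7,p=4: res = 175+11 = 186
n=7,p=5: res = 186+12 = 198
n=7,p=6: res = 198+13 = 211
n=7,p=7: res = 211+14 = 225
n=7,p=8: res = 225+15 = 240

240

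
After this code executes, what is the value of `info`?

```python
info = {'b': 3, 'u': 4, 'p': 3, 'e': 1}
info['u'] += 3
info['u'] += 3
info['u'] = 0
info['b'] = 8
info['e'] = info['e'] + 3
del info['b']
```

{'u': 0, 'p': 3, 'e': 4}

info['u'] = 4+3 = 7 → {'b': 3, 'u': 7, 'p': 3, 'e': 1}
info['u'] = 7+3 = 10 → {'b': 3, 'u': 10, 'p': 3, 'e': 1}
info['u'] = 0 → {'b': 3, 'u': 0, 'p': 3, 'e': 1}
info['b'] = 8 → {'b': 8, 'u': 0, 'p': 3, 'e': 1}
info['e'] = info['e']+3 = 4 → {'b': 8, 'u': 0, 'p': 3, 'e': 4}
del 'b' → {'u': 0, 'p': 3, 'e': 4}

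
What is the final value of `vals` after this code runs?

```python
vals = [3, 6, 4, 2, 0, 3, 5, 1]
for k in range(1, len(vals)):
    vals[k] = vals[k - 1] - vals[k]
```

k=1: vals[1] = 3-6 = -3 → [3, -3, 4, 2, 0, 3, 5, 1]
k=2: vals[2] = (-3)-4 = -7 → [3, -3, -7, 2, 0, 3, 5, 1]
k=3: vals[3] = (-7)-2 = -9 → [3, -3, -7, -9, 0, 3, 5, 1]
k=4: vals[4] = (-9)-0 = -9 → [3, -3, -7, -9, -9, 3, 5, 1]
k=5: vals[5] = (-9)-3 = -12 → [3, -3, -7, -9, -9, -12, 5, 1]
k=6: vals[6] = (-12)-5 = -17 → [3, -3, -7, -9, -9, -12, -17, 1]
k=7: vals[7] = (-17)-1 = -18 → [3, -3, -7, -9, -9, -12, -17, -18]

[3, -3, -7, -9, -9, -12, -17, -18]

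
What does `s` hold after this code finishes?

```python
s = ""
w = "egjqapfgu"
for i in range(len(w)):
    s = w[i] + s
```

'ugfpaqjge'

i=0: prepend 'e' → 'e'
i=1: prepend 'g' → 'ge'
i=2: prepend 'j' → 'jge'
i=3: prepend 'q' → 'qjge'
i=4: prepend 'a' → 'aqjge'
i=5: prepend 'p' → 'paqjge'
i=6: prepend 'f' → 'fpaqjge'
i=7: prepend 'g' → 'gfpaqjge'
i=8: prepend 'u' → 'ugfpaqjge'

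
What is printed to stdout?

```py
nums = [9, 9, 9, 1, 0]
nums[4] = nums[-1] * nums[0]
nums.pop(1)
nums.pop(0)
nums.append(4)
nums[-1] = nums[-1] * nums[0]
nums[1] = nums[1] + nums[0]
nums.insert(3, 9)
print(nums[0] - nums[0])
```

0

nums[4] = nums[-1]*nums[0] = 0*9 = 0 → [9, 9, 9, 1, 0]
pop(1) removes 9 → [9, 9, 1, 0]
pop(0) removes 9 → [9, 1, 0]
append 4 → [9, 1, 0, 4]
nums[-1] = nums[-1]*nums[0] = 4*9 = 36 → [9, 1, 0, 36]
nums[1] = nums[1]+nums[0] = 1+9 = 10 → [9, 10, 0, 36]
insert 9 at 3 → [9, 10, 0, 9, 36]
nums[0]-nums[0] = 9-9 = 0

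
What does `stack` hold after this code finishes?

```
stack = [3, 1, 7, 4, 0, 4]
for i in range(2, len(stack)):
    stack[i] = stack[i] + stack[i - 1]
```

[3, 1, 8, 12, 12, 16]

i=2: stack[2] = 7+1 = 8 → [3, 1, 8, 4, 0, 4]
i=3: stack[3] = 4+8 = 12 → [3, 1, 8, 12, 0, 4]
i=4: stack[4] = 0+12 = 12 → [3, 1, 8, 12, 12, 4]
i=5: stack[5] = 4+12 = 16 → [3, 1, 8, 12, 12, 16]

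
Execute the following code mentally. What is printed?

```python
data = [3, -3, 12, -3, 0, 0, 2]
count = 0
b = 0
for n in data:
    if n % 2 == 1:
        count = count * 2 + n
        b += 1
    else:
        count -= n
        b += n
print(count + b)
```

-6

n=3: odd, count = 0*2+3 = 3; b=1
n=-3: odd, count = 3*2+(-3) = 3; b=2
n=12: not odd, count = 3-12 = -9; b=14
n=-3: odd, count = (-9)*2+(-3) = -21; b=15
n=0: not odd, count = (-21)-0 = -21; b=15
n=0: not odd, count = (-21)-0 = -21; b=15
n=2: not odd, count = (-21)-2 = -23; b=17
count+b = (-23)+17 = -6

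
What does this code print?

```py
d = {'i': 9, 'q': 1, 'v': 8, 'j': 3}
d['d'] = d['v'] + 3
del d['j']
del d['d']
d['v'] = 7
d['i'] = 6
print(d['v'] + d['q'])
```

d['d'] = d['v']+3 = 11 → {'i': 9, 'q': 1, 'v': 8, 'j': 3, 'd': 11}
del 'j' → {'i': 9, 'q': 1, 'v': 8, 'd': 11}
del 'd' → {'i': 9, 'q': 1, 'v': 8}
d['v'] = 7 → {'i': 9, 'q': 1, 'v': 7}
d['i'] = 6 → {'i': 6, 'q': 1, 'v': 7}
d['v']+d['q'] = 7+1 = 8

8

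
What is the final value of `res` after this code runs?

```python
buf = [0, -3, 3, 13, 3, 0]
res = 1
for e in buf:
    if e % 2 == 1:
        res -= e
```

e=0: not odd
e=-3: odd, res = 1-(-3) = 4
e=3: odd, res = 4-3 = 1
e=13: odd, res = 1-13 = -12
e=3: odd, res = (-12)-3 = -15
e=0: not odd

-15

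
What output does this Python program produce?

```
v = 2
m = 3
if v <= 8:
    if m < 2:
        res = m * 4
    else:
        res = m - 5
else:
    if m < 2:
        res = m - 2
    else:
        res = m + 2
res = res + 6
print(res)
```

4

v=2, m=3
v <= 8 is True; m < 2 is False
→ res = m - 5 = -2
res = (-2)+6 = 4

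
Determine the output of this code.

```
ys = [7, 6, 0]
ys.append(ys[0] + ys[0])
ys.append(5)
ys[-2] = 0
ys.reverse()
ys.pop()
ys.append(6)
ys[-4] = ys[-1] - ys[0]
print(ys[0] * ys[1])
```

5

append ys[0]+ys[0] = 7+7 = 14 → [7, 6, 0, 14]
append 5 → [7, 6, 0, 14, 5]
ys[-2] = 0 → [7, 6, 0, 0, 5]
reverse → [5, 0, 0, 6, 7]
pop() removes 7 → [5, 0, 0, 6]
append 6 → [5, 0, 0, 6, 6]
ys[-4] = ys[-1]-ys[0] = 6-5 = 1 → [5, 1, 0, 6, 6]
ys[0]*ys[1] = 5*1 = 5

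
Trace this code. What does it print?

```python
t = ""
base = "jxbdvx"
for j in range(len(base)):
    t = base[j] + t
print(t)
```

xvdbxj

j=0: prepend 'j' → 'j'
j=1: prepend 'x' → 'xj'
j=2: prepend 'b' → 'bxj'
j=3: prepend 'd' → 'dbxj'
j=4: prepend 'v' → 'vdbxj'
j=5: prepend 'x' → 'xvdbxj'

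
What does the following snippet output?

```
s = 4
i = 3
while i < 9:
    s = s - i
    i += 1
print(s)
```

i=3: s = 4-3 = 1
i=4: s = 1-4 = -3
i=5: s = (-3)-5 = -8
i=6: s = (-8)-6 = -14
i=7: s = (-14)-7 = -21
i=8: s = (-21)-8 = -29

-29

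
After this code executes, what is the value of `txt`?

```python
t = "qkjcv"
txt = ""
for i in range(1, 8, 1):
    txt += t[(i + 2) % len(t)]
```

i=1: add t[3]='c' → 'c'
i=2: add t[4]='v' → 'cv'
i=3: add t[0]='q' → 'cvq'
i=4: add t[1]='k' → 'cvqk'
i=5: add t[2]='j' → 'cvqkj'
i=6: add t[3]='c' → 'cvqkjc'
i=7: add t[4]='v' → 'cvqkjcv'

'cvqkjcv'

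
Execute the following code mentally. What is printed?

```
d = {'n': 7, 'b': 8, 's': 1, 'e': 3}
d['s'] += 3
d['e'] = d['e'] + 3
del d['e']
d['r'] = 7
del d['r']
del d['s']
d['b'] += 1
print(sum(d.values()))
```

d['s'] = 1+3 = 4 → {'n': 7, 'b': 8, 's': 4, 'e': 3}
d['e'] = d['e']+3 = 6 → {'n': 7, 'b': 8, 's': 4, 'e': 6}
del 'e' → {'n': 7, 'b': 8, 's': 4}
d['r'] = 7 → {'n': 7, 'b': 8, 's': 4, 'r': 7}
del 'r' → {'n': 7, 'b': 8, 's': 4}
del 's' → {'n': 7, 'b': 8}
d['b'] = 8+1 = 9 → {'n': 7, 'b': 9}
sum of values = 16

16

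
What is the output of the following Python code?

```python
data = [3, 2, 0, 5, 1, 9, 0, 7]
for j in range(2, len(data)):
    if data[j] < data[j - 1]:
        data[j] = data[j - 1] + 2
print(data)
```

j=2: 0<2, data[2] = 2+2 = 4 → [3, 2, 4, 5, 1, 9, 0, 7]
j=3: 5>=4, unchanged → [3, 2, 4, 5, 1, 9, 0, 7]
j=4: 1<5, data[4] = 5+2 = 7 → [3, 2, 4, 5, 7, 9, 0, 7]
j=5: 9>=7, unchanged → [3, 2, 4, 5, 7, 9, 0, 7]
j=6: 0<9, data[6] = 9+2 = 11 → [3, 2, 4, 5, 7, 9, 11, 7]
j=7: 7<11, data[7] = 11+2 = 13 → [3, 2, 4, 5, 7, 9, 11, 13]

[3, 2, 4, 5, 7, 9, 11, 13]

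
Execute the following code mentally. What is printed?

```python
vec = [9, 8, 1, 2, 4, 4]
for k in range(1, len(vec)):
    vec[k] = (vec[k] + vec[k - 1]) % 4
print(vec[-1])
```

k=1: vec[1] = (8+9)%4 = 1 → [9, 1, 1, 2, 4, 4]
k=2: vec[2] = (1+1)%4 = 2 → [9, 1, 2, 2, 4, 4]
k=3: vec[3] = (2+2)%4 = 0 → [9, 1, 2, 0, 4, 4]
k=4: vec[4] = (4+0)%4 = 0 → [9, 1, 2, 0, 0, 4]
k=5: vec[5] = (4+0)%4 = 0 → [9, 1, 2, 0, 0, 0]

0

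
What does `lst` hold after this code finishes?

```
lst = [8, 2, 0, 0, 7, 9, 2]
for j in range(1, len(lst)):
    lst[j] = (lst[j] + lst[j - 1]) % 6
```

j=1: lst[1] = (2+8)%6 = 4 → [8, 4, 0, 0, 7, 9, 2]
j=2: lst[2] = (0+4)%6 = 4 → [8, 4, 4, 0, 7, 9, 2]
j=3: lst[3] = (0+4)%6 = 4 → [8, 4, 4, 4, 7, 9, 2]
j=4: lst[4] = (7+4)%6 = 5 → [8, 4, 4, 4, 5, 9, 2]
j=5: lst[5] = (9+5)%6 = 2 → [8, 4, 4, 4, 5, 2, 2]
j=6: lst[6] = (2+2)%6 = 4 → [8, 4, 4, 4, 5, 2, 4]

[8, 4, 4, 4, 5, 2, 4]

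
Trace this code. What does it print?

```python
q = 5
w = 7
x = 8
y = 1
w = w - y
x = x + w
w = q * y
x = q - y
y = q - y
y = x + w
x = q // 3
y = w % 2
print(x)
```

1

w = 7-1 = 6
x = 8+6 = 14
w = 5*1 = 5
x = 5-1 = 4
y = 5-1 = 4
y = 4+5 = 9
x = 5//3 = 1
y = 5%2 = 1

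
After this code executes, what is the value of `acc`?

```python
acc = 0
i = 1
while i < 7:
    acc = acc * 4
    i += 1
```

0

i=1: acc = 0*4 = 0
i=2: acc = 0*4 = 0
i=3: acc = 0*4 = 0
i=4: acc = 0*4 = 0
i=5: acc = 0*4 = 0
i=6: acc = 0*4 = 0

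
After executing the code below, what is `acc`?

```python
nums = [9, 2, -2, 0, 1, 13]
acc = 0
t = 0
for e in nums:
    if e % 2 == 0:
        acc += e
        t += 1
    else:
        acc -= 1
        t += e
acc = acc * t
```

e=9: not even, acc = 0-1 = -1; t=9
e=2: even, acc = (-1)+2 = 1; t=10
e=-2: even, acc = 1+(-2) = -1; t=11
e=0: even, acc = (-1)+0 = -1; t=12
e=1: not even, acc = (-1)-1 = -2; t=13
e=13: not even, acc = (-2)-1 = -3; t=26
acc*t = (-3)*26 = -78

-78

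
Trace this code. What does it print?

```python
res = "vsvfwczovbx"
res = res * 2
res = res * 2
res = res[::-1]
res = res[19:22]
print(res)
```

vsv

repeat ×2 → 'vsvfwczovbxvsvfwczovbx'
repeat ×2 → 'vsvfwczovbxvsvfwczovbxvsvfwczovbxvsvfwczovbx'
reverse → 'xbvozcwfvsvxbvozcwfvsvxbvozcwfvsvxbvozcwfvsv'
slice [19:22] → 'vsv'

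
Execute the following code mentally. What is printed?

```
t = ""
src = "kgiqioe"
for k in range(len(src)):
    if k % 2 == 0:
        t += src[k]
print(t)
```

kiie

k=0: add 'k' → 'k'
k=1: skip
k=2: add 'i' → 'ki'
k=3: skip
k=4: add 'i' → 'kii'
k=5: skip
k=6: add 'e' → 'kiie'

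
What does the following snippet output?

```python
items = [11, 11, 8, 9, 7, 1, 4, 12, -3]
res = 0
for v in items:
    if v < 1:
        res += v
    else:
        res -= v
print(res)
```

-66

v=11: not <1, res = 0-11 = -11
v=11: not <1, res = (-11)-11 = -22
v=8: not <1, res = (-22)-8 = -30
v=9: not <1, res = (-30)-9 = -39
v=7: not <1, res = (-39)-7 = -46
v=1: not <1, res = (-46)-1 = -47
v=4: not <1, res = (-47)-4 = -51
v=12: not <1, res = (-51)-12 = -63
v=-3: <1, res = (-63)+(-3) = -66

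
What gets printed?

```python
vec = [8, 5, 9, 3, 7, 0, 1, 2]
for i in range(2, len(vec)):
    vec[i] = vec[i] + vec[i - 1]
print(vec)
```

[8, 5, 14, 17, 24, 24, 25, 27]

i=2: vec[2] = 9+5 = 14 → [8, 5, 14, 3, 7, 0, 1, 2]
i=3: vec[3] = 3+14 = 17 → [8, 5, 14, 17, 7, 0, 1, 2]
i=4: vec[4] = 7+17 = 24 → [8, 5, 14, 17, 24, 0, 1, 2]
i=5: vec[5] = 0+24 = 24 → [8, 5, 14, 17, 24, 24, 1, 2]
i=6: vec[6] = 1+24 = 25 → [8, 5, 14, 17, 24, 24, 25, 2]
i=7: vec[7] = 2+25 = 27 → [8, 5, 14, 17, 24, 24, 25, 27]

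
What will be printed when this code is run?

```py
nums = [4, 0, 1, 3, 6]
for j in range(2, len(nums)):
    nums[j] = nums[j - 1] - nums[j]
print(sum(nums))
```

-11

j=2: nums[2] = 0-1 = -1 → [4, 0, -1, 3, 6]
j=3: nums[3] = (-1)-3 = -4 → [4, 0, -1, -4, 6]
j=4: nums[4] = (-4)-6 = -10 → [4, 0, -1, -4, -10]
sum = -11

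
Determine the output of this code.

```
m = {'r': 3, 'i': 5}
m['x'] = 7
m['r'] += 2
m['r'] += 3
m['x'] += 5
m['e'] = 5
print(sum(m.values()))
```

30

m['x'] = 7 → {'r': 3, 'i': 5, 'x': 7}
m['r'] = 3+2 = 5 → {'r': 5, 'i': 5, 'x': 7}
m['r'] = 5+3 = 8 → {'r': 8, 'i': 5, 'x': 7}
m['x'] = 7+5 = 12 → {'r': 8, 'i': 5, 'x': 12}
m['e'] = 5 → {'r': 8, 'i': 5, 'x': 12, 'e': 5}
sum of values = 30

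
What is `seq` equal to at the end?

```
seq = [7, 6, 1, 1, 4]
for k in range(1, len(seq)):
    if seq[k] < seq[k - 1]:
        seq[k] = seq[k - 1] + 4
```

[7, 11, 15, 19, 23]

k=1: 6<7, seq[1] = 7+4 = 11 → [7, 11, 1, 1, 4]
k=2: 1<11, seq[2] = 11+4 = 15 → [7, 11, 15, 1, 4]
k=3: 1<15, seq[3] = 15+4 = 19 → [7, 11, 15, 19, 4]
k=4: 4<19, seq[4] = 19+4 = 23 → [7, 11, 15, 19, 23]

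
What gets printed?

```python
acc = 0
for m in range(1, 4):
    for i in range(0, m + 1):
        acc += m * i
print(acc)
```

m=1,i=0: acc = 0+0 = 0
m=1,i=1: acc = 0+1 = 1
m=2,i=0: acc = 1+0 = 1
m=2,i=1: acc = 1+2 = 3
m=2,i=2: acc = 3+4 = 7
m=3,i=0: acc = 7+0 = 7
m=3,i=1: acc = 7+3 = 10
m=3,i=2: acc = 10+6 = 16
m=3,i=3: acc = 16+9 = 25

25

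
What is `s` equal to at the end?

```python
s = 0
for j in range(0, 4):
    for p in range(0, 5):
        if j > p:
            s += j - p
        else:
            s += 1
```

j=0,p=0: not 0>0, s = 0+1 = 1
j=0,p=1: not 0>1, s = 1+1 = 2
j=0,p=2: not 0>2, s = 2+1 = 3
j=0,p=3: not 0>3, s = 3+1 = 4
j=0,p=4: not 0>4, s = 4+1 = 5
j=1,p=0: 1>0, s = 5+1 = 6
j=1,p=1: not 1>1, s = 6+1 = 7
j=1,p=2: not 1>2, s = 7+1 = 8
j=1,p=3: not 1>3, s = 8+1 = 9
j=1,p=4: not 1>4, s = 9+1 = 10
j=2,p=0: 2>0, s = 10+2 = 12
j=2,p=1: 2>1, s = 12+1 = 13
j=2,p=2: not 2>2, s = 13+1 = 14
j=2,p=3: not 2>3, s = 14+1 = 15
j=2,p=4: not 2>4, s = 15+1 = 16
j=3,p=0: 3>0, s = 16+3 = 19
j=3,p=1: 3>1, s = 19+2 = 21
j=3,p=2: 3>2, s = 21+1 = 22
j=3,p=3: not 3>3, s = 22+1 = 23
j=3,p=4: not 3>4, s = 23+1 = 24

24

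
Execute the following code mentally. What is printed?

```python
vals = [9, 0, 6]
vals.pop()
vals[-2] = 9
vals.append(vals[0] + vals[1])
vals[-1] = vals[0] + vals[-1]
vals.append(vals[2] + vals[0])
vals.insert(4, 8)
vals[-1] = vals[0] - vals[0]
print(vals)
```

pop() removes 6 → [9, 0]
vals[-2] = 9 → [9, 0]
append vals[0]+vals[1] = 9+0 = 9 → [9, 0, 9]
vals[-1] = vals[0]+vals[-1] = 9+9 = 18 → [9, 0, 18]
append vals[2]+vals[0] = 18+9 = 27 → [9, 0, 18, 27]
insert 8 at 4 → [9, 0, 18, 27, 8]
vals[-1] = vals[0]-vals[0] = 9-9 = 0 → [9, 0, 18, 27, 0]

[9, 0, 18, 27, 0]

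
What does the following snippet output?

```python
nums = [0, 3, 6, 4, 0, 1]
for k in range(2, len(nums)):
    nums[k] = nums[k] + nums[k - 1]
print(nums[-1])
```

k=2: nums[2] = 6+3 = 9 → [0, 3, 9, 4, 0, 1]
k=3: nums[3] = 4+9 = 13 → [0, 3, 9, 13, 0, 1]
k=4: nums[4] = 0+13 = 13 → [0, 3, 9, 13, 13, 1]
k=5: nums[5] = 1+13 = 14 → [0, 3, 9, 13, 13, 14]

14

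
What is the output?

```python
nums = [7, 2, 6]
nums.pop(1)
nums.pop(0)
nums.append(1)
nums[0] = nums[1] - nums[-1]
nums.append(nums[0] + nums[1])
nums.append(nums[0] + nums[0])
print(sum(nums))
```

pop(1) removes 2 → [7, 6]
pop(0) removes 7 → [6]
append 1 → [6, 1]
nums[0] = nums[1]-nums[-1] = 1-1 = 0 → [0, 1]
append nums[0]+nums[1] = 0+1 = 1 → [0, 1, 1]
append nums[0]+nums[0] = 0+0 = 0 → [0, 1, 1, 0]
sum = 2

2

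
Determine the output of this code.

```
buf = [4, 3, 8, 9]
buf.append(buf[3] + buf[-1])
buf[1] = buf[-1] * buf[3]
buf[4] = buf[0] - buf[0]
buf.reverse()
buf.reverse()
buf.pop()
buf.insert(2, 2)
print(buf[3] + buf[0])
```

12

append buf[3]+buf[-1] = 9+9 = 18 → [4, 3, 8, 9, 18]
buf[1] = buf[-1]*buf[3] = 18*9 = 162 → [4, 162, 8, 9, 18]
buf[4] = buf[0]-buf[0] = 4-4 = 0 → [4, 162, 8, 9, 0]
reverse → [0, 9, 8, 162, 4]
reverse → [4, 162, 8, 9, 0]
pop() removes 0 → [4, 162, 8, 9]
insert 2 at 2 → [4, 162, 2, 8, 9]
buf[3]+buf[0] = 8+4 = 12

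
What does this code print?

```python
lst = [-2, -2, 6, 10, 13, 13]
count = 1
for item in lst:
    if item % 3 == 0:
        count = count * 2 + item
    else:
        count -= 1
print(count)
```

item=-2: not %3==0, count = 1-1 = 0
item=-2: not %3==0, count = 0-1 = -1
item=6: %3==0, count = (-1)*2+6 = 4
item=10: not %3==0, count = 4-1 = 3
item=13: not %3==0, count = 3-1 = 2
item=13: not %3==0, count = 2-1 = 1

1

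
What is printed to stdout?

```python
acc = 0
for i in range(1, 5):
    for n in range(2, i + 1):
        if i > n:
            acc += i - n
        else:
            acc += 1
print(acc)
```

7

i=2,n=2: not 2>2, acc = 0+1 = 1
i=3,n=2: 3>2, acc = 1+1 = 2
i=3,n=3: not 3>3, acc = 2+1 = 3
i=4,n=2: 4>2, acc = 3+2 = 5
i=4,n=3: 4>3, acc = 5+1 = 6
i=4,n=4: not 4>4, acc = 6+1 = 7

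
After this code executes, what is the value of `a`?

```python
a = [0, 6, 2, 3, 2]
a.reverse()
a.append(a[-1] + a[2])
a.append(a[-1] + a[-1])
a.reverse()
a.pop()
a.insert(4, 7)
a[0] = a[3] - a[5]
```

reverse → [2, 3, 2, 6, 0]
append a[-1]+a[2] = 0+2 = 2 → [2, 3, 2, 6, 0, 2]
append a[-1]+a[-1] = 2+2 = 4 → [2, 3, 2, 6, 0, 2, 4]
reverse → [4, 2, 0, 6, 2, 3, 2]
pop() removes 2 → [4, 2, 0, 6, 2, 3]
insert 7 at 4 → [4, 2, 0, 6, 7, 2, 3]
a[0] = a[3]-a[5] = 6-2 = 4 → [4, 2, 0, 6, 7, 2, 3]

[4, 2, 0, 6, 7, 2, 3]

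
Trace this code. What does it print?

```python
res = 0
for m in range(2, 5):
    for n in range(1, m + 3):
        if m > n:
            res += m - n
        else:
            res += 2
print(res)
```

28

m=2,n=1: 2>1, res = 0+1 = 1
m=2,n=2: not 2>2, res = 1+2 = 3
m=2,n=3: not 2>3, res = 3+2 = 5
m=2,n=4: not 2>4, res = 5+2 = 7
m=3,n=1: 3>1, res = 7+2 = 9
m=3,n=2: 3>2, res = 9+1 = 10
m=3,n=3: not 3>3, res = 10+2 = 12
m=3,n=4: not 3>4, res = 12+2 = 14
m=3,n=5: not 3>5, res = 14+2 = 16
m=4,n=1: 4>1, res = 16+3 = 19
m=4,n=2: 4>2, res = 19+2 = 21
m=4,n=3: 4>3, res = 21+1 = 22
m=4,n=4: not 4>4, res = 22+2 = 24
m=4,n=5: not 4>5, res = 24+2 = 26
m=4,n=6: not 4>6, res = 26+2 = 28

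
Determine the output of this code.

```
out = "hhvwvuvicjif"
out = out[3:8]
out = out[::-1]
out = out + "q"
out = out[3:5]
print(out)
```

slice [3:8] → 'wvuvi'
reverse → 'ivuvw'
+ 'q' → 'ivuvwq'
slice [3:5] → 'vw'

vw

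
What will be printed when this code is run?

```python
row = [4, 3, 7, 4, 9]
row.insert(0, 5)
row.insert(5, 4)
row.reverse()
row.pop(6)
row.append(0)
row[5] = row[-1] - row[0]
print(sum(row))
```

18

insert 5 at 0 → [5, 4, 3, 7, 4, 9]
insert 4 at 5 → [5, 4, 3, 7, 4, 4, 9]
reverse → [9, 4, 4, 7, 3, 4, 5]
pop(6) removes 5 → [9, 4, 4, 7, 3, 4]
append 0 → [9, 4, 4, 7, 3, 4, 0]
row[5] = row[-1]-row[0] = 0-9 = -9 → [9, 4, 4, 7, 3, -9, 0]
sum = 18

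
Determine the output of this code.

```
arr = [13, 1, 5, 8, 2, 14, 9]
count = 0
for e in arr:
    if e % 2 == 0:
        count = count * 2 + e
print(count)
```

50

e=13: not even
e=1: not even
e=5: not even
e=8: even, count = 0*2+8 = 8
e=2: even, count = 8*2+2 = 18
e=14: even, count = 18*2+14 = 50
e=9: not even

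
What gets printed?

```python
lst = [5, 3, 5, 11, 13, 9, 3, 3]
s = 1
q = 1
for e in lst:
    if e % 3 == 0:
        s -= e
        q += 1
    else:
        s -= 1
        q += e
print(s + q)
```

18

e=5: not %3==0, s = 1-1 = 0; q=6
e=3: %3==0, s = 0-3 = -3; q=7
e=5: not %3==0, s = (-3)-1 = -4; q=12
e=11: not %3==0, s = (-4)-1 = -5; q=23
e=13: not %3==0, s = (-5)-1 = -6; q=36
e=9: %3==0, s = (-6)-9 = -15; q=37
e=3: %3==0, s = (-15)-3 = -18; q=38
e=3: %3==0, s = (-18)-3 = -21; q=39
s+q = (-21)+39 = 18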